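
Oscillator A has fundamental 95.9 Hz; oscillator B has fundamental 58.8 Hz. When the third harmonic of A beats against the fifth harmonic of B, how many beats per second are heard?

Third harmonic of the first: 3·95.9 = 287.7 Hz.
Fifth harmonic of the second: 5·58.8 = 294.0 Hz.
f_beat = |287.7 − 294.0| = 6.3 Hz.

6.3 Hz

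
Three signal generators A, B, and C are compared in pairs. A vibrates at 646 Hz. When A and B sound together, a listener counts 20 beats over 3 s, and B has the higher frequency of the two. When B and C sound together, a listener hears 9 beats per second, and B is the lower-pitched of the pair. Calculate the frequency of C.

661.6667 Hz

A–B: Beat frequency = 20/3 = 6.6667 Hz.
B is above A, so f_B = 646 + 6.6667 = 652.6667 Hz.
C is above B, so f_C = 652.6667 + 9 = 661.6667 Hz.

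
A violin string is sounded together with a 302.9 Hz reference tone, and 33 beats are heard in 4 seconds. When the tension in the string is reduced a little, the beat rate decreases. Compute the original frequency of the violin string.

311.15 Hz

Beat frequency = 33/4 = 8.25 Hz.
|f − 302.9| = 8.25, so the violin string was at either 294.65 Hz or 311.15 Hz.
Lower tension means lower frequency; the adjustment lowers the violin string's frequency.
The beat rate fell, so the adjustment moved the violin string toward 302.9 Hz — it must have started above the reference.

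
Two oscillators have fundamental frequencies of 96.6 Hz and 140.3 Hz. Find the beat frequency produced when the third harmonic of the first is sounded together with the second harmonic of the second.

9.2 Hz

Third harmonic of the first: 3·96.6 = 289.8 Hz.
Second harmonic of the second: 2·140.3 = 280.6 Hz.
f_beat = |289.8 − 280.6| = 9.2 Hz.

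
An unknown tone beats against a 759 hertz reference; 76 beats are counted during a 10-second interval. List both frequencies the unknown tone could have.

751.4 Hz or 766.6 Hz

Beat frequency = 76/10 = 7.6 Hz.
|f − 759| = 7.6, so f = 759 ± 7.6.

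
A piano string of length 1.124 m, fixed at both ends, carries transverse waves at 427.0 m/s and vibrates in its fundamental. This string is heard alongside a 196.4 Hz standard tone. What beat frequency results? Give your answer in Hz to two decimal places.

6.45 Hz

For a string fixed at both ends, f_n = n·v/(2L) = 1·427.0/(2·1.124) = 189.9466 Hz.
f_beat = |189.9466 − 196.4| = 6.45 Hz.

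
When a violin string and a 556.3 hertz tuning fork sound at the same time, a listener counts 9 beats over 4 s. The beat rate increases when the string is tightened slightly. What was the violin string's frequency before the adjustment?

Beat frequency = 9/4 = 2.25 Hz.
|f − 556.3| = 2.25, so the violin string was at either 554.05 Hz or 558.55 Hz.
Increasing tension raises a string's frequency; the adjustment raises the violin string's frequency.
The beat rate rose, so the adjustment moved the violin string further from 556.3 Hz — it was already above the reference.

558.55 Hz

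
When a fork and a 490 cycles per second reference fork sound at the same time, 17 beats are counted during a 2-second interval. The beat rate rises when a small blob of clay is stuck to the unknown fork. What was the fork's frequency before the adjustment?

481.5 Hz

Beat frequency = 17/2 = 8.5 Hz.
|f − 490| = 8.5, so the fork was at either 481.5 Hz or 498.5 Hz.
Adding mass to a fork lowers its frequency; the adjustment lowers the fork's frequency.
The beat rate rose, so the adjustment moved the fork further from 490 Hz — it was already below the reference.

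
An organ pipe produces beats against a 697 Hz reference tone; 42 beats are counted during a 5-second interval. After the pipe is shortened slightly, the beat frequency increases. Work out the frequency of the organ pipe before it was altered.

Beat frequency = 42/5 = 8.4 Hz.
|f − 697| = 8.4, so the organ pipe was at either 688.6 Hz or 705.4 Hz.
A shorter pipe has a higher fundamental; the adjustment raises the organ pipe's frequency.
The beat rate rose, so the adjustment moved the organ pipe further from 697 Hz — it was already above the reference.

705.4 Hz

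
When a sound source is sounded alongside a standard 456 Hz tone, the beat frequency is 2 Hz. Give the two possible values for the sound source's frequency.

454 Hz or 458 Hz

|f − 456| = 2, so f = 456 ± 2.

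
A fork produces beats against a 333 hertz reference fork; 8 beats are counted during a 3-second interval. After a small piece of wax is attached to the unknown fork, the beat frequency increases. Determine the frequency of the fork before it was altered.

330.3333 Hz

Beat frequency = 8/3 = 2.6667 Hz.
|f − 333| = 2.6667, so the fork was at either 330.3333 Hz or 335.6667 Hz.
Loading a fork with wax lowers its frequency; the adjustment lowers the fork's frequency.
The beat rate rose, so the adjustment moved the fork further from 333 Hz — it was already below the reference.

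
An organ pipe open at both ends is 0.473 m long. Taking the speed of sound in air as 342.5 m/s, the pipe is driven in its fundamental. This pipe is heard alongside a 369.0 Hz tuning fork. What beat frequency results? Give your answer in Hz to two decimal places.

Open pipe: f_n = n·v/(2L) = 1·342.5/(2·0.473) = 362.0507 Hz.
f_beat = |362.0507 − 369.0| = 6.95 Hz.

6.95 Hz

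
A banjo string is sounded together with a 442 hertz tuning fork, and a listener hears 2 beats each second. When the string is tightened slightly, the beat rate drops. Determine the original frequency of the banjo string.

440 Hz

|f − 442| = 2, so the banjo string was at either 440 Hz or 444 Hz.
Increasing tension raises a string's frequency; the adjustment raises the banjo string's frequency.
The beat rate fell, so the adjustment moved the banjo string toward 442 Hz — it must have started below the reference.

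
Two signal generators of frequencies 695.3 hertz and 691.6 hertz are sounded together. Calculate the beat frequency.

f_beat = |f₁ − f₂|.
|695.3 − 691.6| = 3.7 Hz.

3.7 Hz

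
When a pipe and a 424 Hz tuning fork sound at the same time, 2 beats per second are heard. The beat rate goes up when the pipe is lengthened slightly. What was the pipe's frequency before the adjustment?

|f − 424| = 2, so the pipe was at either 422 Hz or 426 Hz.
A longer pipe has a lower fundamental; the adjustment lowers the pipe's frequency.
The beat rate rose, so the adjustment moved the pipe further from 424 Hz — it was already below the reference.

422 Hz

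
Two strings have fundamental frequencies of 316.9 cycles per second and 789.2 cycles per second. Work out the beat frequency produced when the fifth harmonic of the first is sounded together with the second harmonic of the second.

Fifth harmonic of the first: 5·316.9 = 1584.5 Hz.
Second harmonic of the second: 2·789.2 = 1578.4 Hz.
f_beat = |1584.5 − 1578.4| = 6.1 Hz.

6.1 Hz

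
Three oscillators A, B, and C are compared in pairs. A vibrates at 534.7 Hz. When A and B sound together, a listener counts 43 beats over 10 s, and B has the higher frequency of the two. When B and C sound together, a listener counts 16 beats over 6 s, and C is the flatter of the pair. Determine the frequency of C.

536.3333 Hz

A–B: Beat frequency = 43/10 = 4.3 Hz.
B is above A, so f_B = 534.7 + 4.3 = 539 Hz.
B–C: Beat frequency = 16/6 = 2.6667 Hz.
C is below B, so f_C = 539 − 2.6667 = 536.3333 Hz.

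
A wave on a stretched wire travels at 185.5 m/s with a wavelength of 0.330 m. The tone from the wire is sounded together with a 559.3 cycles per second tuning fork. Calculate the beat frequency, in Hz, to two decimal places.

Source frequency f = v/λ = 185.5/0.330 = 562.1212 Hz.
f_beat = |562.1212 − 559.3| = 2.82 Hz.

2.82 Hz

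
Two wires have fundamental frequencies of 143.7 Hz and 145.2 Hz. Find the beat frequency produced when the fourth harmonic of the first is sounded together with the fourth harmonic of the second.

Fourth harmonic of the first: 4·143.7 = 574.8 Hz.
Fourth harmonic of the second: 4·145.2 = 580.8 Hz.
f_beat = |574.8 − 580.8| = 6.0 Hz.

6.0 Hz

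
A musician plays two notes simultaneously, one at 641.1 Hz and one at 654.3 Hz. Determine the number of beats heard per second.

13.2 Hz

The beat frequency equals the magnitude of the frequency difference.
|641.1 − 654.3| = 13.2 Hz.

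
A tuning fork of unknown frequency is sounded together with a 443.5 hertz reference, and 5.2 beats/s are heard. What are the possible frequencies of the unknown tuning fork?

438.3 Hz or 448.7 Hz

|f − 443.5| = 5.2, so f = 443.5 ± 5.2.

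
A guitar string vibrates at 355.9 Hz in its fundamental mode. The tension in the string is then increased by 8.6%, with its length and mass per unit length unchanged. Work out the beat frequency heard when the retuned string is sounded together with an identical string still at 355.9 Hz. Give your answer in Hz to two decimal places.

For a string, f ∝ √T, so the new frequency is 355.9·√1.086 = 370.8881 Hz.
f_beat = |370.8881 − 355.9| = 14.99 Hz.

14.99 Hz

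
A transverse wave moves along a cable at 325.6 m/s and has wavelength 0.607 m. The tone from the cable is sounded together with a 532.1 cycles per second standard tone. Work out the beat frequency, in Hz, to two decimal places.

Source frequency f = v/λ = 325.6/0.607 = 536.4086 Hz.
f_beat = |536.4086 − 532.1| = 4.31 Hz.

4.31 Hz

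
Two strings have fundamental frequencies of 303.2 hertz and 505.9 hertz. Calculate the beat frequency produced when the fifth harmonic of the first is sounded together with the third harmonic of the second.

1.7 Hz

Fifth harmonic of the first: 5·303.2 = 1516.0 Hz.
Third harmonic of the second: 3·505.9 = 1517.7 Hz.
f_beat = |1516.0 − 1517.7| = 1.7 Hz.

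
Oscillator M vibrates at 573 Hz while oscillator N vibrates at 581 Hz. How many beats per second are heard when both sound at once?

f_beat = |f₁ − f₂|.
|573 − 581| = 8 Hz.

8 Hz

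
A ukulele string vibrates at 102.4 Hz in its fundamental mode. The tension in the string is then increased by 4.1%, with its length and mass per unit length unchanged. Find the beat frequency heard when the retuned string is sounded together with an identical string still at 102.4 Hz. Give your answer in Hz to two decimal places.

For a string, f ∝ √T, so the new frequency is 102.4·√1.041 = 104.4781 Hz.
f_beat = |104.4781 − 102.4| = 2.08 Hz.

2.08 Hz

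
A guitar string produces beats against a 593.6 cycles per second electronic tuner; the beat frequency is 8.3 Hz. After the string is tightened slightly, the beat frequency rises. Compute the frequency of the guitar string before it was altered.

|f − 593.6| = 8.3, so the guitar string was at either 585.3 Hz or 601.9 Hz.
Increasing tension raises a string's frequency; the adjustment raises the guitar string's frequency.
The beat rate rose, so the adjustment moved the guitar string further from 593.6 Hz — it was already above the reference.

601.9 Hz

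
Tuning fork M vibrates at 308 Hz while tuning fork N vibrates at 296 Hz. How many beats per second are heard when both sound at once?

f_beat = |f₁ − f₂|.
|308 − 296| = 12 Hz.

12 Hz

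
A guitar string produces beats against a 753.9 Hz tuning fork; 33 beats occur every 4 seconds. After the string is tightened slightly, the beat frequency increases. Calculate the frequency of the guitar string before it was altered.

Beat frequency = 33/4 = 8.25 Hz.
|f − 753.9| = 8.25, so the guitar string was at either 745.65 Hz or 762.15 Hz.
Increasing tension raises a string's frequency; the adjustment raises the guitar string's frequency.
The beat rate rose, so the adjustment moved the guitar string further from 753.9 Hz — it was already above the reference.

762.15 Hz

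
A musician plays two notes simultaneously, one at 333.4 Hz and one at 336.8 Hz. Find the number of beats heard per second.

The beat frequency equals the magnitude of the frequency difference.
|333.4 − 336.8| = 3.4 Hz.

3.4 Hz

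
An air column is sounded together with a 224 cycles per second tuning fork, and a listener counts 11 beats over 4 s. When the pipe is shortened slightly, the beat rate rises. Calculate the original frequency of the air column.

Beat frequency = 11/4 = 2.75 Hz.
|f − 224| = 2.75, so the air column was at either 221.25 Hz or 226.75 Hz.
A shorter pipe has a higher fundamental; the adjustment raises the air column's frequency.
The beat rate rose, so the adjustment moved the air column further from 224 Hz — it was already above the reference.

226.75 Hz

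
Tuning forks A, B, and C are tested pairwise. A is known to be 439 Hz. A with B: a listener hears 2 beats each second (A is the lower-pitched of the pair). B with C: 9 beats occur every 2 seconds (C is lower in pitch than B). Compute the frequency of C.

B is above A, so f_B = 439 + 2 = 441 Hz.
B–C: Beat frequency = 9/2 = 4.5 Hz.
C is below B, so f_C = 441 − 4.5 = 436.5 Hz.

436.5 Hz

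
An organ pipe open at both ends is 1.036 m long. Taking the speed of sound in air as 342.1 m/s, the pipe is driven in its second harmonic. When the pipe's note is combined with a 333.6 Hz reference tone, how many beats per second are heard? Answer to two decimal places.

3.39 Hz

Open pipe: f_n = n·v/(2L) = 2·342.1/(2·1.036) = 330.2124 Hz.
f_beat = |330.2124 − 333.6| = 3.39 Hz.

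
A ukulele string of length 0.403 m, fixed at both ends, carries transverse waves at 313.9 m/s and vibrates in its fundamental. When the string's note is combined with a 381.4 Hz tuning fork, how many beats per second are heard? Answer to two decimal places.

8.05 Hz

For a string fixed at both ends, f_n = n·v/(2L) = 1·313.9/(2·0.403) = 389.4541 Hz.
f_beat = |389.4541 − 381.4| = 8.05 Hz.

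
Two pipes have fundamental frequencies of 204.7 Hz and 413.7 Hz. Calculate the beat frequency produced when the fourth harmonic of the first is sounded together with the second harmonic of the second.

8.6 Hz

Fourth harmonic of the first: 4·204.7 = 818.8 Hz.
Second harmonic of the second: 2·413.7 = 827.4 Hz.
f_beat = |818.8 − 827.4| = 8.6 Hz.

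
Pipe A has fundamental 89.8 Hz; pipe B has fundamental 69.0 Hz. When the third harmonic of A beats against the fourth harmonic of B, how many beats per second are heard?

Third harmonic of the first: 3·89.8 = 269.4 Hz.
Fourth harmonic of the second: 4·69.0 = 276.0 Hz.
f_beat = |269.4 − 276.0| = 6.6 Hz.

6.6 Hz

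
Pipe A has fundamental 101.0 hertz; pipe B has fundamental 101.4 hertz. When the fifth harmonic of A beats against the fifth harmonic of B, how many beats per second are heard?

Fifth harmonic of the first: 5·101.0 = 505.0 Hz.
Fifth harmonic of the second: 5·101.4 = 507.0 Hz.
f_beat = |505.0 − 507.0| = 2.0 Hz.

2.0 Hz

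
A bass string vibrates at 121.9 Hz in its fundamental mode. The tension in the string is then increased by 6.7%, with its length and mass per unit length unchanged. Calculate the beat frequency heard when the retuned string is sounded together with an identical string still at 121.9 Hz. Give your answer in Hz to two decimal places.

4.02 Hz

For a string, f ∝ √T, so the new frequency is 121.9·√1.067 = 125.9174 Hz.
f_beat = |125.9174 − 121.9| = 4.02 Hz.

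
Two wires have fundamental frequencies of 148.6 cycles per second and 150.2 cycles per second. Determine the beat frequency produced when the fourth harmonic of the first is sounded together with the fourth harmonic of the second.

6.4 Hz

Fourth harmonic of the first: 4·148.6 = 594.4 Hz.
Fourth harmonic of the second: 4·150.2 = 600.8 Hz.
f_beat = |594.4 − 600.8| = 6.4 Hz.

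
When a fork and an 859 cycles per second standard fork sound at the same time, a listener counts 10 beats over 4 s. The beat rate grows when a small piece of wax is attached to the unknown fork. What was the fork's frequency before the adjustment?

Beat frequency = 10/4 = 2.5 Hz.
|f − 859| = 2.5, so the fork was at either 856.5 Hz or 861.5 Hz.
Loading a fork with wax lowers its frequency; the adjustment lowers the fork's frequency.
The beat rate rose, so the adjustment moved the fork further from 859 Hz — it was already below the reference.

856.5 Hz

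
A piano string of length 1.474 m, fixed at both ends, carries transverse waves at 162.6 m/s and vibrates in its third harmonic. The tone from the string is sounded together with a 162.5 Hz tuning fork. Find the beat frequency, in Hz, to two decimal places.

For a string fixed at both ends, f_n = n·v/(2L) = 3·162.6/(2·1.474) = 165.4681 Hz.
f_beat = |165.4681 − 162.5| = 2.97 Hz.

2.97 Hz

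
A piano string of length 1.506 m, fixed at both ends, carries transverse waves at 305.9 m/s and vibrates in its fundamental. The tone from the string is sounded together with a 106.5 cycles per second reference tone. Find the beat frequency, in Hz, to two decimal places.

4.94 Hz

For a string fixed at both ends, f_n = n·v/(2L) = 1·305.9/(2·1.506) = 101.5604 Hz.
f_beat = |101.5604 − 106.5| = 4.94 Hz.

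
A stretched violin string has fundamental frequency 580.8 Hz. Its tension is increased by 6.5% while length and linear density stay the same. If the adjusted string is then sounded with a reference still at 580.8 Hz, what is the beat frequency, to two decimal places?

For a string, f ∝ √T, so the new frequency is 580.8·√1.065 = 599.3788 Hz.
f_beat = |599.3788 − 580.8| = 18.58 Hz.

18.58 Hz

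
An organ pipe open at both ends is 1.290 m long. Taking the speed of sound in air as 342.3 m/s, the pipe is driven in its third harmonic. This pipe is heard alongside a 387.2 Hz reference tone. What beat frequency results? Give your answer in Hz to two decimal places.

10.82 Hz

Open pipe: f_n = n·v/(2L) = 3·342.3/(2·1.290) = 398.0233 Hz.
f_beat = |398.0233 − 387.2| = 10.82 Hz.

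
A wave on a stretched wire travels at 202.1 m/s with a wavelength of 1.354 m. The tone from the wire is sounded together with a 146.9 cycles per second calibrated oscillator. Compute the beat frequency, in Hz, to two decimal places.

2.36 Hz

Source frequency f = v/λ = 202.1/1.354 = 149.2614 Hz.
f_beat = |149.2614 − 146.9| = 2.36 Hz.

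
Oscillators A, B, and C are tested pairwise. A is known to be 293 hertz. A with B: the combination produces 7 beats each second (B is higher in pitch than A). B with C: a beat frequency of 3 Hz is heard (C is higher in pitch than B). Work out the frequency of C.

303 Hz

B is above A, so f_B = 293 + 7 = 300 Hz.
C is above B, so f_C = 300 + 3 = 303 Hz.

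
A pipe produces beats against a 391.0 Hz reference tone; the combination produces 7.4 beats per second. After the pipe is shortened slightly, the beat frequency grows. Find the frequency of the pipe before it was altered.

398.4 Hz

|f − 391.0| = 7.4, so the pipe was at either 383.6 Hz or 398.4 Hz.
A shorter pipe has a higher fundamental; the adjustment raises the pipe's frequency.
The beat rate rose, so the adjustment moved the pipe further from 391.0 Hz — it was already above the reference.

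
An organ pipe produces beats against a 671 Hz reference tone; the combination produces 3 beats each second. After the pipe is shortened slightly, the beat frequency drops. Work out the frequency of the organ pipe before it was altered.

|f − 671| = 3, so the organ pipe was at either 668 Hz or 674 Hz.
A shorter pipe has a higher fundamental; the adjustment raises the organ pipe's frequency.
The beat rate fell, so the adjustment moved the organ pipe toward 671 Hz — it must have started below the reference.

668 Hz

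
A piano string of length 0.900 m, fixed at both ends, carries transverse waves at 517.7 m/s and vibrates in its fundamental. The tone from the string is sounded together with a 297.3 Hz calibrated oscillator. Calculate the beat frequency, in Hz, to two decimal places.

For a string fixed at both ends, f_n = n·v/(2L) = 1·517.7/(2·0.900) = 287.6111 Hz.
f_beat = |287.6111 − 297.3| = 9.69 Hz.

9.69 Hz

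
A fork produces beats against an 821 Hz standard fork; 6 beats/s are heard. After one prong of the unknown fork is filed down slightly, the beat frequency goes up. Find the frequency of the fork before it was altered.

827 Hz

|f − 821| = 6, so the fork was at either 815 Hz or 827 Hz.
Filing a prong removes mass and raises the fork's frequency; the adjustment raises the fork's frequency.
The beat rate rose, so the adjustment moved the fork further from 821 Hz — it was already above the reference.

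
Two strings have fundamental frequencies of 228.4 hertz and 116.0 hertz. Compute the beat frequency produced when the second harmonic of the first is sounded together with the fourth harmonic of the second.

Second harmonic of the first: 2·228.4 = 456.8 Hz.
Fourth harmonic of the second: 4·116.0 = 464.0 Hz.
f_beat = |456.8 − 464.0| = 7.2 Hz.

7.2 Hz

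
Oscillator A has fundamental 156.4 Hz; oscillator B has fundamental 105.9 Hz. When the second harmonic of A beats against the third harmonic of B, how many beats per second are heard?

4.9 Hz

Second harmonic of the first: 2·156.4 = 312.8 Hz.
Third harmonic of the second: 3·105.9 = 317.7 Hz.
f_beat = |312.8 − 317.7| = 4.9 Hz.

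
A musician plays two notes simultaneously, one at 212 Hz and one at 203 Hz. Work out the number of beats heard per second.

The beat frequency equals the magnitude of the frequency difference.
|212 − 203| = 9 Hz.

9 Hz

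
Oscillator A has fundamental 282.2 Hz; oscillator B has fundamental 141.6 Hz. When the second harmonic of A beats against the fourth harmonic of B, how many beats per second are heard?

2.0 Hz

Second harmonic of the first: 2·282.2 = 564.4 Hz.
Fourth harmonic of the second: 4·141.6 = 566.4 Hz.
f_beat = |564.4 − 566.4| = 2.0 Hz.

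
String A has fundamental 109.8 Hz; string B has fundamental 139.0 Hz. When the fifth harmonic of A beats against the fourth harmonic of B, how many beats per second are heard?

Fifth harmonic of the first: 5·109.8 = 549.0 Hz.
Fourth harmonic of the second: 4·139.0 = 556.0 Hz.
f_beat = |549.0 − 556.0| = 7.0 Hz.

7.0 Hz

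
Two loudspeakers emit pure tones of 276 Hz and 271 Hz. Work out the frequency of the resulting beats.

5 Hz

f_beat = |f₁ − f₂|.
|276 − 271| = 5 Hz.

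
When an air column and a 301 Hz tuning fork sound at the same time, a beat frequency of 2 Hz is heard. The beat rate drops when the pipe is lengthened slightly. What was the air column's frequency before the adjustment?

|f − 301| = 2, so the air column was at either 299 Hz or 303 Hz.
A longer pipe has a lower fundamental; the adjustment lowers the air column's frequency.
The beat rate fell, so the adjustment moved the air column toward 301 Hz — it must have started above the reference.

303 Hz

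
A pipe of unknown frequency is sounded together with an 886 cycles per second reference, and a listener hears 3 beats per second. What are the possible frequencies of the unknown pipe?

|f − 886| = 3, so f = 886 ± 3.

883 Hz or 889 Hz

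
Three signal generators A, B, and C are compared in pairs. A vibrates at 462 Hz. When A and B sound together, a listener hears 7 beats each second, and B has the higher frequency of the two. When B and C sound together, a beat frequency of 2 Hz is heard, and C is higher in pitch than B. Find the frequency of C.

B is above A, so f_B = 462 + 7 = 469 Hz.
C is above B, so f_C = 469 + 2 = 471 Hz.

471 Hz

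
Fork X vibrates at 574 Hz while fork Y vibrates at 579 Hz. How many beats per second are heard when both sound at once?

5 Hz

f_beat = |f₁ − f₂|.
|574 − 579| = 5 Hz.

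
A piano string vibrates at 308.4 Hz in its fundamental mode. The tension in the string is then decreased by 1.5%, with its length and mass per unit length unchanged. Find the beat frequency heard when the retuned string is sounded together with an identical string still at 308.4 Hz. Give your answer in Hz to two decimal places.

For a string, f ∝ √T, so the new frequency is 308.4·√0.985 = 306.0783 Hz.
f_beat = |306.0783 − 308.4| = 2.32 Hz.

2.32 Hz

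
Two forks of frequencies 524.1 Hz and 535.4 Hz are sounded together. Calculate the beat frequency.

f_beat = |f₁ − f₂|.
|524.1 − 535.4| = 11.3 Hz.

11.3 Hz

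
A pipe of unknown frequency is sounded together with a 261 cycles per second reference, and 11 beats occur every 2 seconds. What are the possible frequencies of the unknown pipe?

255.5 Hz or 266.5 Hz

Beat frequency = 11/2 = 5.5 Hz.
|f − 261| = 5.5, so f = 261 ± 5.5.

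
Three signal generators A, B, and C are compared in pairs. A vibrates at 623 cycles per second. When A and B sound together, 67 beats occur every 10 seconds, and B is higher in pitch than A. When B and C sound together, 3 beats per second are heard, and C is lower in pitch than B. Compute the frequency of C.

A–B: Beat frequency = 67/10 = 6.7 Hz.
B is above A, so f_B = 623 + 6.7 = 629.7 Hz.
C is below B, so f_C = 629.7 − 3 = 626.7 Hz.

626.7 Hz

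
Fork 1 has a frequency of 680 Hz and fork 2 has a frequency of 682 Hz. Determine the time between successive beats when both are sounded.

0.500 s

f_beat = |680 − 682| = 2 Hz.
Beat period T = 1 / f_beat = 1 / 2 s.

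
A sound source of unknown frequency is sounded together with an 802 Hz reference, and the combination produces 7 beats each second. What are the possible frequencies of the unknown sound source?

|f − 802| = 7, so f = 802 ± 7.

795 Hz or 809 Hz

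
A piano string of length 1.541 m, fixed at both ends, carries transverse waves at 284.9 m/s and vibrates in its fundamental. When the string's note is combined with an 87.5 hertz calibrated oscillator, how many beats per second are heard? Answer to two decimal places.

For a string fixed at both ends, f_n = n·v/(2L) = 1·284.9/(2·1.541) = 92.4400 Hz.
f_beat = |92.4400 − 87.5| = 4.94 Hz.

4.94 Hz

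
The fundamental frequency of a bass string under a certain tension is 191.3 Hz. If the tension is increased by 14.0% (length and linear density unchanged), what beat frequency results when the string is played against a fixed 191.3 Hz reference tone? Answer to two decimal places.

12.95 Hz

For a string, f ∝ √T, so the new frequency is 191.3·√1.140 = 204.2525 Hz.
f_beat = |204.2525 − 191.3| = 12.95 Hz.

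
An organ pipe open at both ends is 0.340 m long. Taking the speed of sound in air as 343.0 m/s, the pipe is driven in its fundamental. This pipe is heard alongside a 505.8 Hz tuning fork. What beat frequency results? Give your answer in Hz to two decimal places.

Open pipe: f_n = n·v/(2L) = 1·343.0/(2·0.340) = 504.4118 Hz.
f_beat = |504.4118 − 505.8| = 1.39 Hz.

1.39 Hz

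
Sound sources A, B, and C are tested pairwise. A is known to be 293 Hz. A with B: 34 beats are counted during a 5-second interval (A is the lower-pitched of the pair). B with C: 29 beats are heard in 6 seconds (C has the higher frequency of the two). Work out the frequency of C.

304.6333 Hz

A–B: Beat frequency = 34/5 = 6.8 Hz.
B is above A, so f_B = 293 + 6.8 = 299.8 Hz.
B–C: Beat frequency = 29/6 = 4.8333 Hz.
C is above B, so f_C = 299.8 + 4.8333 = 304.6333 Hz.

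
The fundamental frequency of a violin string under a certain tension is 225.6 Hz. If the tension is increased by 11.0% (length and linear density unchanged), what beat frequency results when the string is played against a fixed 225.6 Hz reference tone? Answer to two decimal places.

12.08 Hz

For a string, f ∝ √T, so the new frequency is 225.6·√1.110 = 237.6843 Hz.
f_beat = |237.6843 − 225.6| = 12.08 Hz.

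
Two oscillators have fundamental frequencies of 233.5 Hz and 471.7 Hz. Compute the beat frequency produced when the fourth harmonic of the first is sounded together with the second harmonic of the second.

Fourth harmonic of the first: 4·233.5 = 934.0 Hz.
Second harmonic of the second: 2·471.7 = 943.4 Hz.
f_beat = |934.0 − 943.4| = 9.4 Hz.

9.4 Hz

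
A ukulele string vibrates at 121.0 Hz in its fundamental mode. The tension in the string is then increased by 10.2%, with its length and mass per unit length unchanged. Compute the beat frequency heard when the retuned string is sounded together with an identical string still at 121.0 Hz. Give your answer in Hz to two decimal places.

For a string, f ∝ √T, so the new frequency is 121.0·√1.102 = 127.0212 Hz.
f_beat = |127.0212 − 121.0| = 6.02 Hz.

6.02 Hz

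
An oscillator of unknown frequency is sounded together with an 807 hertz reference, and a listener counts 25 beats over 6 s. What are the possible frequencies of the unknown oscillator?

Beat frequency = 25/6 = 4.1667 Hz.
|f − 807| = 4.1667, so f = 807 ± 4.1667.

802.8333 Hz or 811.1667 Hz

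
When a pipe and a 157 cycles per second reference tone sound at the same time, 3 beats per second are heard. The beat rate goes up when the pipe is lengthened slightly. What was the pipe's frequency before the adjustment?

|f − 157| = 3, so the pipe was at either 154 Hz or 160 Hz.
A longer pipe has a lower fundamental; the adjustment lowers the pipe's frequency.
The beat rate rose, so the adjustment moved the pipe further from 157 Hz — it was already below the reference.

154 Hz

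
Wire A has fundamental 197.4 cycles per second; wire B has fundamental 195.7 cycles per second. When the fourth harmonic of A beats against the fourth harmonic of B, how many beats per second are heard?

Fourth harmonic of the first: 4·197.4 = 789.6 Hz.
Fourth harmonic of the second: 4·195.7 = 782.8 Hz.
f_beat = |789.6 − 782.8| = 6.8 Hz.

6.8 Hz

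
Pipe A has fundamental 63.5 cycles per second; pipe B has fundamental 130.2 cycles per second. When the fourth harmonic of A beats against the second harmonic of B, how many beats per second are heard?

Fourth harmonic of the first: 4·63.5 = 254.0 Hz.
Second harmonic of the second: 2·130.2 = 260.4 Hz.
f_beat = |254.0 − 260.4| = 6.4 Hz.

6.4 Hz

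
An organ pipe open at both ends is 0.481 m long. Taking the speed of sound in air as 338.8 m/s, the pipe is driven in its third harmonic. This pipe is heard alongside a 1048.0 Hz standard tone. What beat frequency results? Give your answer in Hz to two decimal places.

Open pipe: f_n = n·v/(2L) = 3·338.8/(2·0.481) = 1056.5489 Hz.
f_beat = |1056.5489 − 1048.0| = 8.55 Hz.

8.55 Hz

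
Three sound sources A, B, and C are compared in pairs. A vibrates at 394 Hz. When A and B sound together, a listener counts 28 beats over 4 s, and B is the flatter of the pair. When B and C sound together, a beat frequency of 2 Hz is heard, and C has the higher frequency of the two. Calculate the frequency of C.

A–B: Beat frequency = 28/4 = 7 Hz.
B is below A, so f_B = 394 − 7 = 387 Hz.
C is above B, so f_C = 387 + 2 = 389 Hz.

389 Hz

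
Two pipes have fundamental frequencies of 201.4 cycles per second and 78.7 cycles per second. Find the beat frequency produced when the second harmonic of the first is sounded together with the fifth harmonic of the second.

9.3 Hz

Second harmonic of the first: 2·201.4 = 402.8 Hz.
Fifth harmonic of the second: 5·78.7 = 393.5 Hz.
f_beat = |402.8 − 393.5| = 9.3 Hz.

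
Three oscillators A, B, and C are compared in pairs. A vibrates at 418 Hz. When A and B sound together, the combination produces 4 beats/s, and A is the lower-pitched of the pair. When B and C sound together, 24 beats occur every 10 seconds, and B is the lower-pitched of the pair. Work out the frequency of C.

424.4 Hz

B is above A, so f_B = 418 + 4 = 422 Hz.
B–C: Beat frequency = 24/10 = 2.4 Hz.
C is above B, so f_C = 422 + 2.4 = 424.4 Hz.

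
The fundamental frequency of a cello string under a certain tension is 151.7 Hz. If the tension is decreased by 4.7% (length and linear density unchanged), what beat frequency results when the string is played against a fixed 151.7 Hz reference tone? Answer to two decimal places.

3.61 Hz

For a string, f ∝ √T, so the new frequency is 151.7·√0.953 = 148.0921 Hz.
f_beat = |148.0921 − 151.7| = 3.61 Hz.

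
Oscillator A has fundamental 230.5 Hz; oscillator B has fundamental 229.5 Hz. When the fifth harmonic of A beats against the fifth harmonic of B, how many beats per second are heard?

5.0 Hz

Fifth harmonic of the first: 5·230.5 = 1152.5 Hz.
Fifth harmonic of the second: 5·229.5 = 1147.5 Hz.
f_beat = |1152.5 − 1147.5| = 5.0 Hz.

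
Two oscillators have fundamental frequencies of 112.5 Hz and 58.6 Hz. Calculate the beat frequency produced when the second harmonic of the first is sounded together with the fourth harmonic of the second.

Second harmonic of the first: 2·112.5 = 225.0 Hz.
Fourth harmonic of the second: 4·58.6 = 234.4 Hz.
f_beat = |225.0 − 234.4| = 9.4 Hz.

9.4 Hz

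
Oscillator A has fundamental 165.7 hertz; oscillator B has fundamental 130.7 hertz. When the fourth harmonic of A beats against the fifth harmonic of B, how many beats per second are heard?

Fourth harmonic of the first: 4·165.7 = 662.8 Hz.
Fifth harmonic of the second: 5·130.7 = 653.5 Hz.
f_beat = |662.8 − 653.5| = 9.3 Hz.

9.3 Hz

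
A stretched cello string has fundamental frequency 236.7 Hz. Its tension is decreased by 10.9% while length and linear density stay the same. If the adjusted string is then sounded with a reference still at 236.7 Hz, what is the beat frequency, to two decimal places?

For a string, f ∝ √T, so the new frequency is 236.7·√0.891 = 223.4277 Hz.
f_beat = |223.4277 − 236.7| = 13.27 Hz.

13.27 Hz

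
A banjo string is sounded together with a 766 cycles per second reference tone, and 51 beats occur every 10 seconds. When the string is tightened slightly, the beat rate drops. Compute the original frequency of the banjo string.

Beat frequency = 51/10 = 5.1 Hz.
|f − 766| = 5.1, so the banjo string was at either 760.9 Hz or 771.1 Hz.
Increasing tension raises a string's frequency; the adjustment raises the banjo string's frequency.
The beat rate fell, so the adjustment moved the banjo string toward 766 Hz — it must have started below the reference.

760.9 Hz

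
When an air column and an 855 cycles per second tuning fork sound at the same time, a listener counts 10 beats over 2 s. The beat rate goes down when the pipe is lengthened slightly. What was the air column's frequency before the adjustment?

860 Hz

Beat frequency = 10/2 = 5 Hz.
|f − 855| = 5, so the air column was at either 850 Hz or 860 Hz.
A longer pipe has a lower fundamental; the adjustment lowers the air column's frequency.
The beat rate fell, so the adjustment moved the air column toward 855 Hz — it must have started above the reference.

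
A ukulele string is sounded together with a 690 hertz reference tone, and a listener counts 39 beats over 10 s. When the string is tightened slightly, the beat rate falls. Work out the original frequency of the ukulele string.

686.1 Hz

Beat frequency = 39/10 = 3.9 Hz.
|f − 690| = 3.9, so the ukulele string was at either 686.1 Hz or 693.9 Hz.
Increasing tension raises a string's frequency; the adjustment raises the ukulele string's frequency.
The beat rate fell, so the adjustment moved the ukulele string toward 690 Hz — it must have started below the reference.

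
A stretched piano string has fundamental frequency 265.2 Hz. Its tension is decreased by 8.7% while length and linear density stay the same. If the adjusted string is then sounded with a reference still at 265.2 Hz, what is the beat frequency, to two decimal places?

11.80 Hz

For a string, f ∝ √T, so the new frequency is 265.2·√0.913 = 253.4013 Hz.
f_beat = |253.4013 − 265.2| = 11.80 Hz.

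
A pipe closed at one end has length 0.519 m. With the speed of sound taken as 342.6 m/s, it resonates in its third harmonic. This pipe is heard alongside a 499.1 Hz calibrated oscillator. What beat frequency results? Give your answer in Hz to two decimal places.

Closed pipe (odd harmonics): f_n = n·v/(4L) = 3·342.6/(4·0.519) = 495.0867 Hz.
f_beat = |495.0867 − 499.1| = 4.01 Hz.

4.01 Hz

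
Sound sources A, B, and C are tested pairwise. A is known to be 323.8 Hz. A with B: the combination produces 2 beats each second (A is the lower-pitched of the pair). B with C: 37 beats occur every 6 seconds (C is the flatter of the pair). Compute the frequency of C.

B is above A, so f_B = 323.8 + 2 = 325.8 Hz.
B–C: Beat frequency = 37/6 = 6.1667 Hz.
C is below B, so f_C = 325.8 − 6.1667 = 319.6333 Hz.

319.6333 Hz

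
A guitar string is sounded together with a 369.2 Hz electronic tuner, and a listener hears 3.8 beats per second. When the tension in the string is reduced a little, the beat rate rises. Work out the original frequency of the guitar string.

365.4 Hz

|f − 369.2| = 3.8, so the guitar string was at either 365.4 Hz or 373 Hz.
Lower tension means lower frequency; the adjustment lowers the guitar string's frequency.
The beat rate rose, so the adjustment moved the guitar string further from 369.2 Hz — it was already below the reference.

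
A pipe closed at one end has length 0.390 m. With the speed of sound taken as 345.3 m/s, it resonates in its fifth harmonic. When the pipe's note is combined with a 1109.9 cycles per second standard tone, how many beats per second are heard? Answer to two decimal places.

Closed pipe (odd harmonics): f_n = n·v/(4L) = 5·345.3/(4·0.390) = 1106.7308 Hz.
f_beat = |1106.7308 − 1109.9| = 3.17 Hz.

3.17 Hz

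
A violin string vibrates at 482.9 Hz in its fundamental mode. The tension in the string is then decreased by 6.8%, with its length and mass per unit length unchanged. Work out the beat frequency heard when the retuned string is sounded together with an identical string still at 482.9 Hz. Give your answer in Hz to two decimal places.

16.71 Hz

For a string, f ∝ √T, so the new frequency is 482.9·√0.932 = 466.1924 Hz.
f_beat = |466.1924 − 482.9| = 16.71 Hz.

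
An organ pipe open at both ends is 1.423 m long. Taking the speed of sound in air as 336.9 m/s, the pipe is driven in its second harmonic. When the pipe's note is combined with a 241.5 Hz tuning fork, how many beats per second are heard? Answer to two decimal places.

4.75 Hz

Open pipe: f_n = n·v/(2L) = 2·336.9/(2·1.423) = 236.7533 Hz.
f_beat = |236.7533 − 241.5| = 4.75 Hz.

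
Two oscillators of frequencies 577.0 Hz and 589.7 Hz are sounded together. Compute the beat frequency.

f_beat = |f₁ − f₂|.
|577.0 − 589.7| = 12.7 Hz.

12.7 Hz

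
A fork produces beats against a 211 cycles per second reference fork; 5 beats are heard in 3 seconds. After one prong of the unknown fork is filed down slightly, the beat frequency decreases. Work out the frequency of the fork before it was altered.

Beat frequency = 5/3 = 1.6667 Hz.
|f − 211| = 1.6667, so the fork was at either 209.3333 Hz or 212.6667 Hz.
Filing a prong removes mass and raises the fork's frequency; the adjustment raises the fork's frequency.
The beat rate fell, so the adjustment moved the fork toward 211 Hz — it must have started below the reference.

209.3333 Hz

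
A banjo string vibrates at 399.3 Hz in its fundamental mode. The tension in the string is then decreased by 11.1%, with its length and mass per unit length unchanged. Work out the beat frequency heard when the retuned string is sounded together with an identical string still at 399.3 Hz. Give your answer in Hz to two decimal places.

For a string, f ∝ √T, so the new frequency is 399.3·√0.889 = 376.4872 Hz.
f_beat = |376.4872 − 399.3| = 22.81 Hz.

22.81 Hz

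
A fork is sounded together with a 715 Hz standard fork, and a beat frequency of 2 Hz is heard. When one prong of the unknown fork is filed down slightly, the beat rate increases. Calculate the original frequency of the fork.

|f − 715| = 2, so the fork was at either 713 Hz or 717 Hz.
Filing a prong removes mass and raises the fork's frequency; the adjustment raises the fork's frequency.
The beat rate rose, so the adjustment moved the fork further from 715 Hz — it was already above the reference.

717 Hz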